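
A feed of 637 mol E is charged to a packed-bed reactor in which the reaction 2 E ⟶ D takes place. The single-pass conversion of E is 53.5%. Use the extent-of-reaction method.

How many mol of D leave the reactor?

170 mol

E reacted = 0.535 × 637 = 340.8 mol; ν_E = −2, so ξ = 340.8/2 = 170.4 mol.
Outlet amounts (n = n₀ + ν ξ):
  E: 637 − 2(170.4) = 296.2
  D: 0 + 1(170.4) = 170.4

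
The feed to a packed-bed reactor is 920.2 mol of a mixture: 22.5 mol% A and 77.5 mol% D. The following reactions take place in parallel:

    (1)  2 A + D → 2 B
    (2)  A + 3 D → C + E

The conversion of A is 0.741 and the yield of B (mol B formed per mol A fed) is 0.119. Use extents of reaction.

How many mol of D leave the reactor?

Yield of B: 2ξ₁ / 207 = 0.119 → ξ₁ = 12.32 mol.
Conversion of A: 2ξ₁ + 1ξ₂ = 0.741 × 207 = 153.4 → ξ₂ = 128.8 mol.
Outlet amounts (n = n₀ + Σ ν·ξ):
  A: 207 − 2(12.32) − 1(128.8) = 53.62
  D: 713.2 − 1(12.32) − 3(128.8) = 314.5
  B: 0 + 2(12.32) = 24.64
  C: 0 + 1(128.8) = 128.8
  E: 0 + 1(128.8) = 128.8

314 mol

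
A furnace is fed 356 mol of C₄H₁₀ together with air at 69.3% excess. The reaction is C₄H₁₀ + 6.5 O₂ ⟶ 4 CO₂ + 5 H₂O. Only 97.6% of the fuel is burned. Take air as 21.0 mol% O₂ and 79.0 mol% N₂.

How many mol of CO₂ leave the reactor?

Stoichiometric O₂ = 6.5 × 356 = 2314 mol; O₂ fed = 2314 × 1.693 = 3918 mol.
N₂ fed = 3918 × 79/21 = 14740 mol.
Fuel reacted = 0.976 × 356 → ξ = 347.5 mol.
Outlet (n = n₀ + ν ξ):
  C₄H₁₀: 356 − 1(347.5) = 8.544
  O₂: 3918 − 6.5(347.5) = 1659
  N₂: 14740 (inert)
  CO₂: 0 + 4(347.5) = 1390
  H₂O: 0 + 5(347.5) = 1737

1390 mol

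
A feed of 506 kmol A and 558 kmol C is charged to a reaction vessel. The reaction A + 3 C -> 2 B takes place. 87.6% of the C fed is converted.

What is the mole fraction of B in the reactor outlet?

C reacted = 0.876 × 558 = 488.8 kmol; ν_C = −3, so ξ = 488.8/3 = 162.9 kmol.
Outlet amounts (n = n₀ + ν ξ):
  A: 506 − 1(162.9) = 343.1
  C: 558 − 3(162.9) = 69.19
  B: 0 + 2(162.9) = 325.9
Total out = 738.1 kmol; y_B = 325.9 / 738.1 = 0.4415.

0.441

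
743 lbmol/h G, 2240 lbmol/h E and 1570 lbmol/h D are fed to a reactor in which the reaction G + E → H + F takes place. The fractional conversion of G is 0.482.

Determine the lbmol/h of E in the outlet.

1880 lbmol/h

G reacted = 0.482 × 743 = 358.1 lbmol/h; ν_G = −1, so ξ = 358.1/1 = 358.1 lbmol/h.
Outlet amounts (n = n₀ + ν ξ):
  G: 743 − 1(358.1) = 384.9
  E: 2240 − 1(358.1) = 1882
  H: 0 + 1(358.1) = 358.1
  F: 0 + 1(358.1) = 358.1
  D: 1570 (inert)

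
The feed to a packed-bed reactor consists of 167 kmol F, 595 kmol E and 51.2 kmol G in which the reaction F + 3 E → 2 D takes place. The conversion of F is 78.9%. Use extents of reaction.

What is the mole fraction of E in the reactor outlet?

F reacted = 0.789 × 167 = 131.8 kmol; ν_F = −1, so ξ = 131.8/1 = 131.8 kmol.
Outlet amounts (n = n₀ + ν ξ):
  F: 167 − 1(131.8) = 35.24
  E: 595 − 3(131.8) = 199.7
  D: 0 + 2(131.8) = 263.5
  G: 51.2 (inert)
Total out = 549.7 kmol; y_E = 199.7 / 549.7 = 0.3633.

0.363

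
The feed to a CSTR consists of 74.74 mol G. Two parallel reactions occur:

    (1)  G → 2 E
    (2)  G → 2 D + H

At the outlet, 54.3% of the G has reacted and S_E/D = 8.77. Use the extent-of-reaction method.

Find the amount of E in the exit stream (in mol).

72.9 mol

Conversion of G: G consumed = 0.543 × 74.74 = 40.58 mol = 1ξ₁ + 1ξ₂.
Selectivity: 2ξ₁ / (2ξ₂) = 8.77 → ξ₁ = 8.77 ξ₂.
Substitute: (1·8.77 + 1) ξ₂ = 40.58 → ξ₂ = 4.154 mol, ξ₁ = 36.43 mol.
Outlet amounts (n = n₀ + Σ ν·ξ):
  G: 74.74 − 1(36.43) − 1(4.154) = 34.16
  E: 0 + 2(36.43) = 72.86
  D: 0 + 2(4.154) = 8.308
  H: 0 + 1(4.154) = 4.154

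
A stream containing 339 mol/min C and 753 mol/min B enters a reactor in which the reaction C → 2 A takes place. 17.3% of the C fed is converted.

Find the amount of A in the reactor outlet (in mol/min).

117 mol/min

C reacted = 0.173 × 339 = 58.65 mol/min; ν_C = −1, so ξ = 58.65/1 = 58.65 mol/min.
Outlet amounts (n = n₀ + ν ξ):
  C: 339 − 1(58.65) = 280.4
  A: 0 + 2(58.65) = 117.3
  B: 753 (inert)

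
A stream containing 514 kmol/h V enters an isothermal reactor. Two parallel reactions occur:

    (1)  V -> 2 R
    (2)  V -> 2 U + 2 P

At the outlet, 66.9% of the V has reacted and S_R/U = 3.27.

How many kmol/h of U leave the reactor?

161 kmol/h

Conversion of V: V consumed = 0.669 × 514 = 343.9 kmol/h = 1ξ₁ + 1ξ₂.
Selectivity: 2ξ₁ / (2ξ₂) = 3.27 → ξ₁ = 3.27 ξ₂.
Substitute: (1·3.27 + 1) ξ₂ = 343.9 → ξ₂ = 80.53 kmol/h, ξ₁ = 263.3 kmol/h.
Outlet amounts (n = n₀ + Σ ν·ξ):
  V: 514 − 1(263.3) − 1(80.53) = 170.1
  R: 0 + 2(263.3) = 526.7
  U: 0 + 2(80.53) = 161.1
  P: 0 + 2(80.53) = 161.1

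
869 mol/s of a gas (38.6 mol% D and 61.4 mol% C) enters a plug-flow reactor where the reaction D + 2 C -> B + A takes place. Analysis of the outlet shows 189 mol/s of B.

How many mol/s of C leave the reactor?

156 mol/s

For B: n = n₀ + 1ξ → 189 = 0 + 1ξ, giving ξ = 189 mol/s.
Outlet amounts (n = n₀ + ν ξ):
  D: 335.4 − 1(189) = 146.4
  C: 533.6 − 2(189) = 155.6
  B: 0 + 1(189) = 189
  A: 0 + 1(189) = 189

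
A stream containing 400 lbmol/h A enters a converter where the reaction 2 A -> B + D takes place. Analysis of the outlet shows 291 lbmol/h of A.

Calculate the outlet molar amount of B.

54.5 lbmol/h

For A: n = n₀ − 2ξ → 291 = 400 − 2ξ, giving ξ = 54.5 lbmol/h.
Outlet amounts (n = n₀ + ν ξ):
  A: 400 − 2(54.5) = 291
  B: 0 + 1(54.5) = 54.5
  D: 0 + 1(54.5) = 54.5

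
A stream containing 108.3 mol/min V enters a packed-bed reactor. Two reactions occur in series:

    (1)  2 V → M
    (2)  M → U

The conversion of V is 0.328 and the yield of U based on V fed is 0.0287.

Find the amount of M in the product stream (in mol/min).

14.7 mol/min

Conversion of V: V consumed = 2ξ₁ = 0.328 × 108.3 → ξ₁ = 17.76 mol/min.
Yield of U: 1ξ₂ / 108.3 = 0.0287 → ξ₂ = 3.108 mol/min.
Outlet amounts (n = n₀ + Σ ν·ξ):
  V: 108.3 − 2(17.76) = 72.78
  M: 0 + 1(17.76) − 1(3.108) = 14.65
  U: 0 + 1(3.108) = 3.108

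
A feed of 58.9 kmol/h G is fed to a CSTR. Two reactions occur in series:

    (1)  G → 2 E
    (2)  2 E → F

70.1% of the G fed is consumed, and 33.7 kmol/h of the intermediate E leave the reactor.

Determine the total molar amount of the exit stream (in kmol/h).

Conversion of G: G consumed = 1ξ₁ = 0.701 × 58.9 → ξ₁ = 41.29 kmol/h.
E balance: n_E = 0 + 2ξ₁ − 2ξ₂ = 33.7 → ξ₂ = (2·41.29 − 33.7)/2 = 24.44 kmol/h.
Outlet amounts (n = n₀ + Σ ν·ξ):
  G: 58.9 − 1(41.29) = 17.61
  E: 0 + 2(41.29) − 2(24.44) = 33.7
  F: 0 + 1(24.44) = 24.44
Total out = 17.61 + 33.7 + 24.44 = 75.75 kmol/h.

75.8 kmol/h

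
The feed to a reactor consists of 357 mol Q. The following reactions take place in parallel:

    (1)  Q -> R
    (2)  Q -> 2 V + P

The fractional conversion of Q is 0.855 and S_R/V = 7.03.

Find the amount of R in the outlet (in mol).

285 mol

Conversion of Q: Q consumed = 0.855 × 357 = 305.2 mol = 1ξ₁ + 1ξ₂.
Selectivity: 1ξ₁ / (2ξ₂) = 7.03 → ξ₁ = 14.06 ξ₂.
Substitute: (1·14.06 + 1) ξ₂ = 305.2 → ξ₂ = 20.27 mol, ξ₁ = 285 mol.
Outlet amounts (n = n₀ + Σ ν·ξ):
  Q: 357 − 1(285) − 1(20.27) = 51.76
  R: 0 + 1(285) = 285
  V: 0 + 2(20.27) = 40.54
  P: 0 + 1(20.27) = 20.27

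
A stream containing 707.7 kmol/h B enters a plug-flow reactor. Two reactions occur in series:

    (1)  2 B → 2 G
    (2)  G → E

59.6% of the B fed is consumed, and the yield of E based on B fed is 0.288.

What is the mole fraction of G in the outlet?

0.308

Conversion of B: B consumed = 2ξ₁ = 0.596 × 707.7 → ξ₁ = 210.9 kmol/h.
Yield of E: 1ξ₂ / 707.7 = 0.288 → ξ₂ = 203.8 kmol/h.
Outlet amounts (n = n₀ + Σ ν·ξ):
  B: 707.7 − 2(210.9) = 285.9
  G: 0 + 2(210.9) − 1(203.8) = 218
  E: 0 + 1(203.8) = 203.8
Total out = 707.7 kmol/h; y_G = 218 / 707.7 = 0.308.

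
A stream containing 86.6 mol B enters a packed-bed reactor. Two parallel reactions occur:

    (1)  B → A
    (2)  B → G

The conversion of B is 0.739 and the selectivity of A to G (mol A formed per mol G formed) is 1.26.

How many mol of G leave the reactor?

Conversion of B: B consumed = 0.739 × 86.6 = 64 mol = 1ξ₁ + 1ξ₂.
Selectivity: 1ξ₁ / (1ξ₂) = 1.26 → ξ₁ = 1.26 ξ₂.
Substitute: (1·1.26 + 1) ξ₂ = 64 → ξ₂ = 28.32 mol, ξ₁ = 35.68 mol.
Outlet amounts (n = n₀ + Σ ν·ξ):
  B: 86.6 − 1(35.68) − 1(28.32) = 22.6
  A: 0 + 1(35.68) = 35.68
  G: 0 + 1(28.32) = 28.32

28.3 mol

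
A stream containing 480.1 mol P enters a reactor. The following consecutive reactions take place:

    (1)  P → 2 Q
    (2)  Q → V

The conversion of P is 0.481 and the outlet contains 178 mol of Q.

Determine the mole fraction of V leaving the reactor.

0.399

Conversion of P: P consumed = 1ξ₁ = 0.481 × 480.1 → ξ₁ = 230.9 mol.
Q balance: n_Q = 0 + 2ξ₁ − 1ξ₂ = 178 → ξ₂ = (2·230.9 − 178)/1 = 283.9 mol.
Outlet amounts (n = n₀ + Σ ν·ξ):
  P: 480.1 − 1(230.9) = 249.2
  Q: 0 + 2(230.9) − 1(283.9) = 178
  V: 0 + 1(283.9) = 283.9
Total out = 711 mol; y_V = 283.9 / 711 = 0.3992.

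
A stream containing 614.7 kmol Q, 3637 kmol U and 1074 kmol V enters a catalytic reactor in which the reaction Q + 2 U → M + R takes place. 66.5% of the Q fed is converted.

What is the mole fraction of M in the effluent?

0.0831

Q reacted = 0.665 × 614.7 = 408.8 kmol; ν_Q = −1, so ξ = 408.8/1 = 408.8 kmol.
Outlet amounts (n = n₀ + ν ξ):
  Q: 614.7 − 1(408.8) = 205.9
  U: 3637 − 2(408.8) = 2819
  M: 0 + 1(408.8) = 408.8
  R: 0 + 1(408.8) = 408.8
  V: 1074 (inert)
Total out = 4917 kmol; y_M = 408.8 / 4917 = 0.08314.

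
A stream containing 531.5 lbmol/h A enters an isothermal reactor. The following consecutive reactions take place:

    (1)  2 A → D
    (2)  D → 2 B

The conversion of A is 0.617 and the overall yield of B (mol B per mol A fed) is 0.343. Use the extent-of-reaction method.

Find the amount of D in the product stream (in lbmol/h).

Conversion of A: A consumed = 2ξ₁ = 0.617 × 531.5 → ξ₁ = 164 lbmol/h.
Yield of B: 2ξ₂ / 531.5 = 0.343 → ξ₂ = 91.15 lbmol/h.
Outlet amounts (n = n₀ + Σ ν·ξ):
  A: 531.5 − 2(164) = 203.6
  D: 0 + 1(164) − 1(91.15) = 72.82
  B: 0 + 2(91.15) = 182.3

72.8 lbmol/h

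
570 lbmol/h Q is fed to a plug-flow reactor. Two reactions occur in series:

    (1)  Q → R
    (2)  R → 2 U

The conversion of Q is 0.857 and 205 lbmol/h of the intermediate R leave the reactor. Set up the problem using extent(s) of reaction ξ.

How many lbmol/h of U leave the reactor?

567 lbmol/h

Conversion of Q: Q consumed = 1ξ₁ = 0.857 × 570 → ξ₁ = 488.5 lbmol/h.
R balance: n_R = 0 + 1ξ₁ − 1ξ₂ = 205 → ξ₂ = (1·488.5 − 205)/1 = 283.5 lbmol/h.
Outlet amounts (n = n₀ + Σ ν·ξ):
  Q: 570 − 1(488.5) = 81.51
  R: 0 + 1(488.5) − 1(283.5) = 205
  U: 0 + 2(283.5) = 567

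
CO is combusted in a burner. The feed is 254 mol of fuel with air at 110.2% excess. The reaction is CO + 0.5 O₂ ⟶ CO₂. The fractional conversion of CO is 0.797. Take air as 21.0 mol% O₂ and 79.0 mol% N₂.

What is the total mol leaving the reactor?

Stoichiometric O₂ = 0.5 × 254 = 127 mol; O₂ fed = 127 × 2.102 = 267 mol.
N₂ fed = 267 × 79/21 = 1004 mol.
Fuel reacted = 0.797 × 254 → ξ = 202.4 mol.
Outlet (n = n₀ + ν ξ):
  CO: 254 − 1(202.4) = 51.56
  O₂: 267 − 0.5(202.4) = 165.7
  N₂: 1004 (inert)
  CO₂: 0 + 1(202.4) = 202.4
Total out = 51.56 + 165.7 + 1004 + 202.4 = 1424 mol.

1420 mol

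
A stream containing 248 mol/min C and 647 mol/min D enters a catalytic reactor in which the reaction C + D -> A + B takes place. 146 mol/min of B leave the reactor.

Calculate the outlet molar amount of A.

For B: n = n₀ + 1ξ → 146 = 0 + 1ξ, giving ξ = 146 mol/min.
Outlet amounts (n = n₀ + ν ξ):
  C: 248 − 1(146) = 102
  D: 647 − 1(146) = 501
  A: 0 + 1(146) = 146
  B: 0 + 1(146) = 146

146 mol/min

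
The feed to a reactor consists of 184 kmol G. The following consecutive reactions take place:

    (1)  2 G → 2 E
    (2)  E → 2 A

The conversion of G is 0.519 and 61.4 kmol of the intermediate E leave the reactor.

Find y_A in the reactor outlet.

Conversion of G: G consumed = 2ξ₁ = 0.519 × 184 → ξ₁ = 47.75 kmol.
E balance: n_E = 0 + 2ξ₁ − 1ξ₂ = 61.4 → ξ₂ = (2·47.75 − 61.4)/1 = 34.1 kmol.
Outlet amounts (n = n₀ + Σ ν·ξ):
  G: 184 − 2(47.75) = 88.5
  E: 0 + 2(47.75) − 1(34.1) = 61.4
  A: 0 + 2(34.1) = 68.19
Total out = 218.1 kmol; y_A = 68.19 / 218.1 = 0.3127.

0.313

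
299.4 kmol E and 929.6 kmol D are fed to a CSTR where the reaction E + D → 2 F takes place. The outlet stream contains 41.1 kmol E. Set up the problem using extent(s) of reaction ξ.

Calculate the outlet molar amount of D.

671 kmol

For E: n = n₀ − 1ξ → 41.1 = 299.4 − 1ξ, giving ξ = 258.3 kmol.
Outlet amounts (n = n₀ + ν ξ):
  E: 299.4 − 1(258.3) = 41.1
  D: 929.6 − 1(258.3) = 671.3
  F: 0 + 2(258.3) = 516.6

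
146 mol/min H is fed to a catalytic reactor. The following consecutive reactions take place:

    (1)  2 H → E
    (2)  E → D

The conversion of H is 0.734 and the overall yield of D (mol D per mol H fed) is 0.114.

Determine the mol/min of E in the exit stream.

Conversion of H: H consumed = 2ξ₁ = 0.734 × 146 → ξ₁ = 53.58 mol/min.
Yield of D: 1ξ₂ / 146 = 0.114 → ξ₂ = 16.64 mol/min.
Outlet amounts (n = n₀ + Σ ν·ξ):
  H: 146 − 2(53.58) = 38.84
  E: 0 + 1(53.58) − 1(16.64) = 36.94
  D: 0 + 1(16.64) = 16.64

36.9 mol/min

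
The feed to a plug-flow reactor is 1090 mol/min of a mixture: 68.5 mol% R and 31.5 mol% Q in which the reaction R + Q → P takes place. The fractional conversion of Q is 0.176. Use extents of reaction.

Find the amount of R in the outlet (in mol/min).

Q reacted = 0.176 × 343.4 = 60.43 mol/min; ν_Q = −1, so ξ = 60.43/1 = 60.43 mol/min.
Outlet amounts (n = n₀ + ν ξ):
  R: 746.6 − 1(60.43) = 686.2
  Q: 343.4 − 1(60.43) = 282.9
  P: 0 + 1(60.43) = 60.43

686 mol/min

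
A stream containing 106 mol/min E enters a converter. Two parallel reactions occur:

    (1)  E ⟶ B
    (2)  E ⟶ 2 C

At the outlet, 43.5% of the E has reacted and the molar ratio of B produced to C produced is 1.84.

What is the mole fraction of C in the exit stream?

0.17

Conversion of E: E consumed = 0.435 × 106 = 46.11 mol/min = 1ξ₁ + 1ξ₂.
Selectivity: 1ξ₁ / (2ξ₂) = 1.84 → ξ₁ = 3.68 ξ₂.
Substitute: (1·3.68 + 1) ξ₂ = 46.11 → ξ₂ = 9.853 mol/min, ξ₁ = 36.26 mol/min.
Outlet amounts (n = n₀ + Σ ν·ξ):
  E: 106 − 1(36.26) − 1(9.853) = 59.89
  B: 0 + 1(36.26) = 36.26
  C: 0 + 2(9.853) = 19.71
Total out = 115.9 mol/min; y_C = 19.71 / 115.9 = 0.1701.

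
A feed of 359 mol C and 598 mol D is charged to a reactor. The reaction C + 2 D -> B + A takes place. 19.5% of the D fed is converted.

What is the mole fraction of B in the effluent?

D reacted = 0.195 × 598 = 116.6 mol; ν_D = −2, so ξ = 116.6/2 = 58.3 mol.
Outlet amounts (n = n₀ + ν ξ):
  C: 359 − 1(58.3) = 300.7
  D: 598 − 2(58.3) = 481.4
  B: 0 + 1(58.3) = 58.3
  A: 0 + 1(58.3) = 58.3
Total out = 898.7 mol; y_B = 58.3 / 898.7 = 0.06488.

0.0649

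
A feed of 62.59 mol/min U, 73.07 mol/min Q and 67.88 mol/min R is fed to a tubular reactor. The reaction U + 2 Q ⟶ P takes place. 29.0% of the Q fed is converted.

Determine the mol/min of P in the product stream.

10.6 mol/min

Q reacted = 0.29 × 73.07 = 21.19 mol/min; ν_Q = −2, so ξ = 21.19/2 = 10.6 mol/min.
Outlet amounts (n = n₀ + ν ξ):
  U: 62.59 − 1(10.6) = 51.99
  Q: 73.07 − 2(10.6) = 51.88
  P: 0 + 1(10.6) = 10.6
  R: 67.88 (inert)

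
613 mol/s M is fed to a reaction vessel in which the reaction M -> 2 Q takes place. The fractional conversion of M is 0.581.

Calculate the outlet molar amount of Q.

712 mol/s

M reacted = 0.581 × 613 = 356.2 mol/s; ν_M = −1, so ξ = 356.2/1 = 356.2 mol/s.
Outlet amounts (n = n₀ + ν ξ):
  M: 613 − 1(356.2) = 256.8
  Q: 0 + 2(356.2) = 712.3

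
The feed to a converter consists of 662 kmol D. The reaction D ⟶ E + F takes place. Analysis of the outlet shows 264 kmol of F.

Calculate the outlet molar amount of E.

264 kmol

For F: n = n₀ + 1ξ → 264 = 0 + 1ξ, giving ξ = 264 kmol.
Outlet amounts (n = n₀ + ν ξ):
  D: 662 − 1(264) = 398
  E: 0 + 1(264) = 264
  F: 0 + 1(264) = 264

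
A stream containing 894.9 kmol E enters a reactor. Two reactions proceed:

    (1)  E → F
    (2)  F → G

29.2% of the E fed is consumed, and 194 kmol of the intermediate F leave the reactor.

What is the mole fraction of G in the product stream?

0.0752

Conversion of E: E consumed = 1ξ₁ = 0.292 × 894.9 → ξ₁ = 261.3 kmol.
F balance: n_F = 0 + 1ξ₁ − 1ξ₂ = 194 → ξ₂ = (1·261.3 − 194)/1 = 67.31 kmol.
Outlet amounts (n = n₀ + Σ ν·ξ):
  E: 894.9 − 1(261.3) = 633.6
  F: 0 + 1(261.3) − 1(67.31) = 194
  G: 0 + 1(67.31) = 67.31
Total out = 894.9 kmol; y_G = 67.31 / 894.9 = 0.07522.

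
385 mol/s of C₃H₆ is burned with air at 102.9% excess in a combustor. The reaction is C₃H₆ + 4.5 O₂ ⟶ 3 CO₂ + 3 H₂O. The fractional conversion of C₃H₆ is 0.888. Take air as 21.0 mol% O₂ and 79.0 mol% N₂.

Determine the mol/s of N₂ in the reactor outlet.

Stoichiometric O₂ = 4.5 × 385 = 1732 mol/s; O₂ fed = 1732 × 2.029 = 3515 mol/s.
N₂ fed = 3515 × 79/21 = 13220 mol/s.
Fuel reacted = 0.888 × 385 → ξ = 341.9 mol/s.
Outlet (n = n₀ + ν ξ):
  C₃H₆: 385 − 1(341.9) = 43.12
  O₂: 3515 − 4.5(341.9) = 1977
  N₂: 13220 (inert)
  CO₂: 0 + 3(341.9) = 1026
  H₂O: 0 + 3(341.9) = 1026

13200 mol/s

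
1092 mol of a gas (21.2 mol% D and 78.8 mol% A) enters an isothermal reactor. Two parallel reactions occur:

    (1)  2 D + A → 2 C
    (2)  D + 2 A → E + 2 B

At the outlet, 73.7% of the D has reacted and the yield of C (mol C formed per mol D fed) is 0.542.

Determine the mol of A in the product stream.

Yield of C: 2ξ₁ / 231.5 = 0.542 → ξ₁ = 62.74 mol.
Conversion of D: 2ξ₁ + 1ξ₂ = 0.737 × 231.5 = 170.6 → ξ₂ = 45.14 mol.
Outlet amounts (n = n₀ + Σ ν·ξ):
  D: 231.5 − 2(62.74) − 1(45.14) = 60.89
  A: 860.5 − 1(62.74) − 2(45.14) = 707.5
  C: 0 + 2(62.74) = 125.5
  E: 0 + 1(45.14) = 45.14
  B: 0 + 2(45.14) = 90.29

707 mol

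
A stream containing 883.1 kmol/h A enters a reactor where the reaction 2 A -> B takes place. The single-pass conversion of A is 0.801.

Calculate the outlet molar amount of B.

A reacted = 0.801 × 883.1 = 707.4 kmol/h; ν_A = −2, so ξ = 707.4/2 = 353.7 kmol/h.
Outlet amounts (n = n₀ + ν ξ):
  A: 883.1 − 2(353.7) = 175.7
  B: 0 + 1(353.7) = 353.7

354 kmol/h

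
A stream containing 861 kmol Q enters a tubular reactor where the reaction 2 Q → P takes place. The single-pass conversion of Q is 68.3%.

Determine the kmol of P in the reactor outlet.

294 kmol

Q reacted = 0.683 × 861 = 588.1 kmol; ν_Q = −2, so ξ = 588.1/2 = 294 kmol.
Outlet amounts (n = n₀ + ν ξ):
  Q: 861 − 2(294) = 272.9
  P: 0 + 1(294) = 294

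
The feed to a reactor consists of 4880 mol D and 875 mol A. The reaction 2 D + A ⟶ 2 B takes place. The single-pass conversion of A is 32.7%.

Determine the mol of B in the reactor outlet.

572 mol

A reacted = 0.327 × 875 = 286.1 mol; ν_A = −1, so ξ = 286.1/1 = 286.1 mol.
Outlet amounts (n = n₀ + ν ξ):
  D: 4880 − 2(286.1) = 4308
  A: 875 − 1(286.1) = 588.9
  B: 0 + 2(286.1) = 572.2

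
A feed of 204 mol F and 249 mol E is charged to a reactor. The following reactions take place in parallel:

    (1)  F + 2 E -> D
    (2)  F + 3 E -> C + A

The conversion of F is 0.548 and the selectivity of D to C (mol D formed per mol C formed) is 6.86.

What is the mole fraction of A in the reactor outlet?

0.062

Conversion of F: F consumed = 0.548 × 204 = 111.8 mol = 1ξ₁ + 1ξ₂.
Selectivity: 1ξ₁ / (1ξ₂) = 6.86 → ξ₁ = 6.86 ξ₂.
Substitute: (1·6.86 + 1) ξ₂ = 111.8 → ξ₂ = 14.22 mol, ξ₁ = 97.57 mol.
Outlet amounts (n = n₀ + Σ ν·ξ):
  F: 204 − 1(97.57) − 1(14.22) = 92.21
  E: 249 − 2(97.57) − 3(14.22) = 11.19
  D: 0 + 1(97.57) = 97.57
  C: 0 + 1(14.22) = 14.22
  A: 0 + 1(14.22) = 14.22
Total out = 229.4 mol; y_A = 14.22 / 229.4 = 0.062.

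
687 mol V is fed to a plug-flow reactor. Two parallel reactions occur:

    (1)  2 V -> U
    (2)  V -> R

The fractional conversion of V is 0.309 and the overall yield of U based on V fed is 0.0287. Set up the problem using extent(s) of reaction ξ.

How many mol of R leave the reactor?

173 mol

Yield of U: 1ξ₁ / 687 = 0.0287 → ξ₁ = 19.72 mol.
Conversion of V: 2ξ₁ + 1ξ₂ = 0.309 × 687 = 212.3 → ξ₂ = 172.8 mol.
Outlet amounts (n = n₀ + Σ ν·ξ):
  V: 687 − 2(19.72) − 1(172.8) = 474.7
  U: 0 + 1(19.72) = 19.72
  R: 0 + 1(172.8) = 172.8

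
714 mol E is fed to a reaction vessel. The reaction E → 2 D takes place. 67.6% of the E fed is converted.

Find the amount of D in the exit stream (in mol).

965 mol

E reacted = 0.676 × 714 = 482.7 mol; ν_E = −1, so ξ = 482.7/1 = 482.7 mol.
Outlet amounts (n = n₀ + ν ξ):
  E: 714 − 1(482.7) = 231.3
  D: 0 + 2(482.7) = 965.3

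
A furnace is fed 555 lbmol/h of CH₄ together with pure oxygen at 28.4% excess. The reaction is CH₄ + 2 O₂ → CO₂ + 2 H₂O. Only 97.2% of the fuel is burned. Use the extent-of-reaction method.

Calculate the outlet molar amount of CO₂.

Stoichiometric O₂ = 2 × 555 = 1110 lbmol/h; O₂ fed = 1110 × 1.284 = 1425 lbmol/h.
Fuel reacted = 0.972 × 555 → ξ = 539.5 lbmol/h.
Outlet (n = n₀ + ν ξ):
  CH₄: 555 − 1(539.5) = 15.54
  O₂: 1425 − 2(539.5) = 346.3
  CO₂: 0 + 1(539.5) = 539.5
  H₂O: 0 + 2(539.5) = 1079

539 lbmol/h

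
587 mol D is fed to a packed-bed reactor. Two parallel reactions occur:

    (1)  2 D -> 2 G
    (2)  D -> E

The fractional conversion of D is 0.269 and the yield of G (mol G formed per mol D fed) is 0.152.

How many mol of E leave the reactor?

Yield of G: 2ξ₁ / 587 = 0.152 → ξ₁ = 44.61 mol.
Conversion of D: 2ξ₁ + 1ξ₂ = 0.269 × 587 = 157.9 → ξ₂ = 68.68 mol.
Outlet amounts (n = n₀ + Σ ν·ξ):
  D: 587 − 2(44.61) − 1(68.68) = 429.1
  G: 0 + 2(44.61) = 89.22
  E: 0 + 1(68.68) = 68.68

68.7 mol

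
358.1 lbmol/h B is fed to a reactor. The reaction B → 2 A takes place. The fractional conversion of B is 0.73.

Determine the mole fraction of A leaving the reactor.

B reacted = 0.73 × 358.1 = 261.4 lbmol/h; ν_B = −1, so ξ = 261.4/1 = 261.4 lbmol/h.
Outlet amounts (n = n₀ + ν ξ):
  B: 358.1 − 1(261.4) = 96.69
  A: 0 + 2(261.4) = 522.8
Total out = 619.5 lbmol/h; y_A = 522.8 / 619.5 = 0.8439.

0.844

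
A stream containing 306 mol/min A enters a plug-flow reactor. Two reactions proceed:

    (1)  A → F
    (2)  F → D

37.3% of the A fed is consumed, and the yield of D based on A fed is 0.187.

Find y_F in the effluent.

Conversion of A: A consumed = 1ξ₁ = 0.373 × 306 → ξ₁ = 114.1 mol/min.
Yield of D: 1ξ₂ / 306 = 0.187 → ξ₂ = 57.22 mol/min.
Outlet amounts (n = n₀ + Σ ν·ξ):
  A: 306 − 1(114.1) = 191.9
  F: 0 + 1(114.1) − 1(57.22) = 56.92
  D: 0 + 1(57.22) = 57.22
Total out = 306 mol/min; y_F = 56.92 / 306 = 0.186.

0.186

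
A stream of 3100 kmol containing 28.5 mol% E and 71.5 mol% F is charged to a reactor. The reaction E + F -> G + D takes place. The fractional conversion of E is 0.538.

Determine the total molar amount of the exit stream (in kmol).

3100 kmol

E reacted = 0.538 × 883.5 = 475.3 kmol; ν_E = −1, so ξ = 475.3/1 = 475.3 kmol.
Outlet amounts (n = n₀ + ν ξ):
  E: 883.5 − 1(475.3) = 408.2
  F: 2216 − 1(475.3) = 1741
  G: 0 + 1(475.3) = 475.3
  D: 0 + 1(475.3) = 475.3
Total out = 408.2 + 1741 + 475.3 + 475.3 = 3100 kmol.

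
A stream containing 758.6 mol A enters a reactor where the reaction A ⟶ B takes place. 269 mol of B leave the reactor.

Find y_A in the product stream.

0.645

For B: n = n₀ + 1ξ → 269 = 0 + 1ξ, giving ξ = 269 mol.
Outlet amounts (n = n₀ + ν ξ):
  A: 758.6 − 1(269) = 489.6
  B: 0 + 1(269) = 269
Total out = 758.6 mol; y_A = 489.6 / 758.6 = 0.6454.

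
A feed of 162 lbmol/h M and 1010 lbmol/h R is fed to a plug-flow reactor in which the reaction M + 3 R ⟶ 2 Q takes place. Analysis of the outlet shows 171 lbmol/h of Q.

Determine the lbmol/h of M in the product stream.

For Q: n = n₀ + 2ξ → 171 = 0 + 2ξ, giving ξ = 85.5 lbmol/h.
Outlet amounts (n = n₀ + ν ξ):
  M: 162 − 1(85.5) = 76.5
  R: 1010 − 3(85.5) = 753.5
  Q: 0 + 2(85.5) = 171

76.5 lbmol/h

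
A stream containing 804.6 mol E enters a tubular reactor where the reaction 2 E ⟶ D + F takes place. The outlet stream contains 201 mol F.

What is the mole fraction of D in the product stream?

0.25

For F: n = n₀ + 1ξ → 201 = 0 + 1ξ, giving ξ = 201 mol.
Outlet amounts (n = n₀ + ν ξ):
  E: 804.6 − 2(201) = 402.6
  D: 0 + 1(201) = 201
  F: 0 + 1(201) = 201
Total out = 804.6 mol; y_D = 201 / 804.6 = 0.2498.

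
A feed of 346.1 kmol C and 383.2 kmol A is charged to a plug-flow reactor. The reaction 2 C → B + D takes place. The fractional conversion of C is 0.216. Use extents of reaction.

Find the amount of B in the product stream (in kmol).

C reacted = 0.216 × 346.1 = 74.76 kmol; ν_C = −2, so ξ = 74.76/2 = 37.38 kmol.
Outlet amounts (n = n₀ + ν ξ):
  C: 346.1 − 2(37.38) = 271.3
  B: 0 + 1(37.38) = 37.38
  D: 0 + 1(37.38) = 37.38
  A: 383.2 (inert)

37.4 kmol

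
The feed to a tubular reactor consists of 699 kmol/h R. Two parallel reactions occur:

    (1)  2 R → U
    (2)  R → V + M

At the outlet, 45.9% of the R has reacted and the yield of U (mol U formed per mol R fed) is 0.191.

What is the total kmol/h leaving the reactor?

619 kmol/h

Yield of U: 1ξ₁ / 699 = 0.191 → ξ₁ = 133.5 kmol/h.
Conversion of R: 2ξ₁ + 1ξ₂ = 0.459 × 699 = 320.8 → ξ₂ = 53.82 kmol/h.
Outlet amounts (n = n₀ + Σ ν·ξ):
  R: 699 − 2(133.5) − 1(53.82) = 378.2
  U: 0 + 1(133.5) = 133.5
  V: 0 + 1(53.82) = 53.82
  M: 0 + 1(53.82) = 53.82
Total out = 378.2 + 133.5 + 53.82 + 53.82 = 619.3 kmol/h.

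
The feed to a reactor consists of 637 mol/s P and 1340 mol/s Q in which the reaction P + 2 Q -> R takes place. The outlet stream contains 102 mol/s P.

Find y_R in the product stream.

For P: n = n₀ − 1ξ → 102 = 637 − 1ξ, giving ξ = 535 mol/s.
Outlet amounts (n = n₀ + ν ξ):
  P: 637 − 1(535) = 102
  Q: 1340 − 2(535) = 270
  R: 0 + 1(535) = 535
Total out = 907 mol/s; y_R = 535 / 907 = 0.5899.

0.59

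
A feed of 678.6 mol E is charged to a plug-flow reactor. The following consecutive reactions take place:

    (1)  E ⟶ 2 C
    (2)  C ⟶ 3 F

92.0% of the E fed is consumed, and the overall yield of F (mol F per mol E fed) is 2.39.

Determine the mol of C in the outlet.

Conversion of E: E consumed = 1ξ₁ = 0.92 × 678.6 → ξ₁ = 624.3 mol.
Yield of F: 3ξ₂ / 678.6 = 2.39 → ξ₂ = 540.6 mol.
Outlet amounts (n = n₀ + Σ ν·ξ):
  E: 678.6 − 1(624.3) = 54.29
  C: 0 + 2(624.3) − 1(540.6) = 708
  F: 0 + 3(540.6) = 1622

708 mol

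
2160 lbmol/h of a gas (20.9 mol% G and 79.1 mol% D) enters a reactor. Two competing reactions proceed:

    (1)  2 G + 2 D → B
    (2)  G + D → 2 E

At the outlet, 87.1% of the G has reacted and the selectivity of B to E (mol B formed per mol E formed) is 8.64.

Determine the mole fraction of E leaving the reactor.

0.0139

Conversion of G: G consumed = 0.871 × 451.4 = 393.2 lbmol/h = 2ξ₁ + 1ξ₂.
Selectivity: 1ξ₁ / (2ξ₂) = 8.64 → ξ₁ = 17.28 ξ₂.
Substitute: (2·17.28 + 1) ξ₂ = 393.2 → ξ₂ = 11.06 lbmol/h, ξ₁ = 191.1 lbmol/h.
Outlet amounts (n = n₀ + Σ ν·ξ):
  G: 451.4 − 2(191.1) − 1(11.06) = 58.24
  D: 1709 − 2(191.1) − 1(11.06) = 1315
  B: 0 + 1(191.1) = 191.1
  E: 0 + 2(11.06) = 22.11
Total out = 1587 lbmol/h; y_E = 22.11 / 1587 = 0.01394.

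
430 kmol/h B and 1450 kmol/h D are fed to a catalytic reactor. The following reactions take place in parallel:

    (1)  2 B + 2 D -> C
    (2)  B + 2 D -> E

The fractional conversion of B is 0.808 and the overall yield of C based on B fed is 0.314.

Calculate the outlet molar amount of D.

1030 kmol/h

Yield of C: 1ξ₁ / 430 = 0.314 → ξ₁ = 135 kmol/h.
Conversion of B: 2ξ₁ + 1ξ₂ = 0.808 × 430 = 347.4 → ξ₂ = 77.4 kmol/h.
Outlet amounts (n = n₀ + Σ ν·ξ):
  B: 430 − 2(135) − 1(77.4) = 82.56
  D: 1450 − 2(135) − 2(77.4) = 1025
  C: 0 + 1(135) = 135
  E: 0 + 1(77.4) = 77.4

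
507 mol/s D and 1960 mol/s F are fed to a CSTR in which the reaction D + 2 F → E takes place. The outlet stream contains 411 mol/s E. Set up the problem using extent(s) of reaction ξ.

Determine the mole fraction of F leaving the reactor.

0.692

For E: n = n₀ + 1ξ → 411 = 0 + 1ξ, giving ξ = 411 mol/s.
Outlet amounts (n = n₀ + ν ξ):
  D: 507 − 1(411) = 96
  F: 1960 − 2(411) = 1138
  E: 0 + 1(411) = 411
Total out = 1645 mol/s; y_F = 1138 / 1645 = 0.6918.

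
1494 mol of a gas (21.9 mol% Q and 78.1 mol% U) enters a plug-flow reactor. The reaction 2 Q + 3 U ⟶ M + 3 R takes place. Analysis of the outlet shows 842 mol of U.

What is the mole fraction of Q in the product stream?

0.0798

For U: n = n₀ − 3ξ → 842 = 1167 − 3ξ, giving ξ = 108.3 mol.
Outlet amounts (n = n₀ + ν ξ):
  Q: 327.2 − 2(108.3) = 110.6
  U: 1167 − 3(108.3) = 842
  M: 0 + 1(108.3) = 108.3
  R: 0 + 3(108.3) = 324.8
Total out = 1386 mol; y_Q = 110.6 / 1386 = 0.07984.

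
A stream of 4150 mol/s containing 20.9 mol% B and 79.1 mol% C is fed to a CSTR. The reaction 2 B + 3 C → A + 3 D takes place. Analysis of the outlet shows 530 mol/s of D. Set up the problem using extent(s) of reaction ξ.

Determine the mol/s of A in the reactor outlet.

For D: n = n₀ + 3ξ → 530 = 0 + 3ξ, giving ξ = 176.7 mol/s.
Outlet amounts (n = n₀ + ν ξ):
  B: 867.4 − 2(176.7) = 514
  C: 3283 − 3(176.7) = 2753
  A: 0 + 1(176.7) = 176.7
  D: 0 + 3(176.7) = 530

177 mol/s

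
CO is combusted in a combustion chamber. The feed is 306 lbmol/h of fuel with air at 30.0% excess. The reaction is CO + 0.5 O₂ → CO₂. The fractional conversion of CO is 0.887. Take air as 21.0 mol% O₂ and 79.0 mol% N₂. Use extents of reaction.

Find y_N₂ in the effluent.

Stoichiometric O₂ = 0.5 × 306 = 153 lbmol/h; O₂ fed = 153 × 1.300 = 198.9 lbmol/h.
N₂ fed = 198.9 × 79/21 = 748.2 lbmol/h.
Fuel reacted = 0.887 × 306 → ξ = 271.4 lbmol/h.
Outlet (n = n₀ + ν ξ):
  CO: 306 − 1(271.4) = 34.58
  O₂: 198.9 − 0.5(271.4) = 63.19
  N₂: 748.2 (inert)
  CO₂: 0 + 1(271.4) = 271.4
Total out = 1117 lbmol/h; y_N₂ = 748.2 / 1117 = 0.6696.

0.67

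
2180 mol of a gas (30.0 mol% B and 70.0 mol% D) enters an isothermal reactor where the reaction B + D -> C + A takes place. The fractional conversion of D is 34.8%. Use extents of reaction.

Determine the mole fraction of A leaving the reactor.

0.244

D reacted = 0.348 × 1526 = 531 mol; ν_D = −1, so ξ = 531/1 = 531 mol.
Outlet amounts (n = n₀ + ν ξ):
  B: 654 − 1(531) = 123
  D: 1526 − 1(531) = 995
  C: 0 + 1(531) = 531
  A: 0 + 1(531) = 531
Total out = 2180 mol; y_A = 531 / 2180 = 0.2436.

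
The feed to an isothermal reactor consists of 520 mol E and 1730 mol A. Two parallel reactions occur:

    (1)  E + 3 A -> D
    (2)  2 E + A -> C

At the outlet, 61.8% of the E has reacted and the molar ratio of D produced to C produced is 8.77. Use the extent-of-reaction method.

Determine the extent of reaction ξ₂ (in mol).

ξ₂ = 29.8 mol

Conversion of E: E consumed = 0.618 × 520 = 321.4 mol = 1ξ₁ + 2ξ₂.
Selectivity: 1ξ₁ / (1ξ₂) = 8.77 → ξ₁ = 8.77 ξ₂.
Substitute: (1·8.77 + 2) ξ₂ = 321.4 → ξ₂ = 29.84 mol, ξ₁ = 261.7 mol.
Outlet amounts (n = n₀ + Σ ν·ξ):
  E: 520 − 1(261.7) − 2(29.84) = 198.6
  A: 1730 − 3(261.7) − 1(29.84) = 915.1
  D: 0 + 1(261.7) = 261.7
  C: 0 + 1(29.84) = 29.84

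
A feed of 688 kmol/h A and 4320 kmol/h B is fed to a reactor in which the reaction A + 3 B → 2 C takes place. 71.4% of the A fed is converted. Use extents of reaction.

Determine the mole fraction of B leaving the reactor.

A reacted = 0.714 × 688 = 491.2 kmol/h; ν_A = −1, so ξ = 491.2/1 = 491.2 kmol/h.
Outlet amounts (n = n₀ + ν ξ):
  A: 688 − 1(491.2) = 196.8
  B: 4320 − 3(491.2) = 2846
  C: 0 + 2(491.2) = 982.5
Total out = 4026 kmol/h; y_B = 2846 / 4026 = 0.7071.

0.707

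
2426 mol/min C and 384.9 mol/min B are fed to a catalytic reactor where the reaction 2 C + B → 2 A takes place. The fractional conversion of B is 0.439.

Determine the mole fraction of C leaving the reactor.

B reacted = 0.439 × 384.9 = 169 mol/min; ν_B = −1, so ξ = 169/1 = 169 mol/min.
Outlet amounts (n = n₀ + ν ξ):
  C: 2426 − 2(169) = 2088
  B: 384.9 − 1(169) = 215.9
  A: 0 + 2(169) = 337.9
Total out = 2642 mol/min; y_C = 2088 / 2642 = 0.7904.

0.79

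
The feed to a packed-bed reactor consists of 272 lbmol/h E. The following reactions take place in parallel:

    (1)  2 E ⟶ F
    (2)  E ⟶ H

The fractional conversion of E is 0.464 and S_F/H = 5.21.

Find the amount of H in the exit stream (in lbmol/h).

Conversion of E: E consumed = 0.464 × 272 = 126.2 lbmol/h = 2ξ₁ + 1ξ₂.
Selectivity: 1ξ₁ / (1ξ₂) = 5.21 → ξ₁ = 5.21 ξ₂.
Substitute: (2·5.21 + 1) ξ₂ = 126.2 → ξ₂ = 11.05 lbmol/h, ξ₁ = 57.58 lbmol/h.
Outlet amounts (n = n₀ + Σ ν·ξ):
  E: 272 − 2(57.58) − 1(11.05) = 145.8
  F: 0 + 1(57.58) = 57.58
  H: 0 + 1(11.05) = 11.05

11.1 lbmol/h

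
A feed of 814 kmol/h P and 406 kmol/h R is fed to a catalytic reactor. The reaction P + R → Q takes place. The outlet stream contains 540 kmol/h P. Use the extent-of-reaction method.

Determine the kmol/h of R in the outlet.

132 kmol/h

For P: n = n₀ − 1ξ → 540 = 814 − 1ξ, giving ξ = 274 kmol/h.
Outlet amounts (n = n₀ + ν ξ):
  P: 814 − 1(274) = 540
  R: 406 − 1(274) = 132
  Q: 0 + 1(274) = 274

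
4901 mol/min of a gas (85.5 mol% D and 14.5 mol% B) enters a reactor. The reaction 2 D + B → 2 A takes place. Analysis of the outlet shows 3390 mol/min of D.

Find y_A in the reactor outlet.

0.178

For D: n = n₀ − 2ξ → 3390 = 4190 − 2ξ, giving ξ = 400.2 mol/min.
Outlet amounts (n = n₀ + ν ξ):
  D: 4190 − 2(400.2) = 3390
  B: 710.6 − 1(400.2) = 310.5
  A: 0 + 2(400.2) = 800.4
Total out = 4501 mol/min; y_A = 800.4 / 4501 = 0.1778.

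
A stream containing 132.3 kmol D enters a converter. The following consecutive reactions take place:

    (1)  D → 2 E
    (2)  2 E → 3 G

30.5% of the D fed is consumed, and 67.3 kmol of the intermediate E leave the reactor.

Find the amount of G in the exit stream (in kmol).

20.1 kmol

Conversion of D: D consumed = 1ξ₁ = 0.305 × 132.3 → ξ₁ = 40.35 kmol.
E balance: n_E = 0 + 2ξ₁ − 2ξ₂ = 67.3 → ξ₂ = (2·40.35 − 67.3)/2 = 6.702 kmol.
Outlet amounts (n = n₀ + Σ ν·ξ):
  D: 132.3 − 1(40.35) = 91.95
  E: 0 + 2(40.35) − 2(6.702) = 67.3
  G: 0 + 3(6.702) = 20.1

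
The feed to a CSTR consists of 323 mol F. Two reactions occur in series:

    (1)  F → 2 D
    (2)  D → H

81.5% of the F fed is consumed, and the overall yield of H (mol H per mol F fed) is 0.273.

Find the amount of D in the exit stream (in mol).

Conversion of F: F consumed = 1ξ₁ = 0.815 × 323 → ξ₁ = 263.2 mol.
Yield of H: 1ξ₂ / 323 = 0.273 → ξ₂ = 88.18 mol.
Outlet amounts (n = n₀ + Σ ν·ξ):
  F: 323 − 1(263.2) = 59.75
  D: 0 + 2(263.2) − 1(88.18) = 438.3
  H: 0 + 1(88.18) = 88.18

438 mol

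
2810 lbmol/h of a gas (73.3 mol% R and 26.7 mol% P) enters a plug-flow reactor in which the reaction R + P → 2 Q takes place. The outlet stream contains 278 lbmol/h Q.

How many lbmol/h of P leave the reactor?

For Q: n = n₀ + 2ξ → 278 = 0 + 2ξ, giving ξ = 139 lbmol/h.
Outlet amounts (n = n₀ + ν ξ):
  R: 2060 − 1(139) = 1921
  P: 750.3 − 1(139) = 611.3
  Q: 0 + 2(139) = 278

611 lbmol/h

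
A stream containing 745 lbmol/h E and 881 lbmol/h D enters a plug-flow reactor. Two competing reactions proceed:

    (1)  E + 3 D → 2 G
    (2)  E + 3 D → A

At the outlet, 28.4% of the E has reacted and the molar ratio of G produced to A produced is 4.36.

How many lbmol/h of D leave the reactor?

246 lbmol/h

Conversion of E: E consumed = 0.284 × 745 = 211.6 lbmol/h = 1ξ₁ + 1ξ₂.
Selectivity: 2ξ₁ / (1ξ₂) = 4.36 → ξ₁ = 2.18 ξ₂.
Substitute: (1·2.18 + 1) ξ₂ = 211.6 → ξ₂ = 66.53 lbmol/h, ξ₁ = 145 lbmol/h.
Outlet amounts (n = n₀ + Σ ν·ξ):
  E: 745 − 1(145) − 1(66.53) = 533.4
  D: 881 − 3(145) − 3(66.53) = 246.3
  G: 0 + 2(145) = 290.1
  A: 0 + 1(66.53) = 66.53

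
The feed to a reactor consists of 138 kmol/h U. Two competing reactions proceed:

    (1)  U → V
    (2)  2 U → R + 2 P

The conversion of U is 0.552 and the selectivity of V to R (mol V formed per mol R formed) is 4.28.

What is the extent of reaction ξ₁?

ξ₁ = 51.9 kmol/h

Conversion of U: U consumed = 0.552 × 138 = 76.18 kmol/h = 1ξ₁ + 2ξ₂.
Selectivity: 1ξ₁ / (1ξ₂) = 4.28 → ξ₁ = 4.28 ξ₂.
Substitute: (1·4.28 + 2) ξ₂ = 76.18 → ξ₂ = 12.13 kmol/h, ξ₁ = 51.92 kmol/h.
Outlet amounts (n = n₀ + Σ ν·ξ):
  U: 138 − 1(51.92) − 2(12.13) = 61.82
  V: 0 + 1(51.92) = 51.92
  R: 0 + 1(12.13) = 12.13
  P: 0 + 2(12.13) = 24.26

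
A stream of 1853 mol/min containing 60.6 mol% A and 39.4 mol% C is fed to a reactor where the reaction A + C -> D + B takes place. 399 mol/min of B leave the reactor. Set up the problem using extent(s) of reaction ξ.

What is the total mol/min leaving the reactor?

1850 mol/min

For B: n = n₀ + 1ξ → 399 = 0 + 1ξ, giving ξ = 399 mol/min.
Outlet amounts (n = n₀ + ν ξ):
  A: 1123 − 1(399) = 723.9
  C: 730.1 − 1(399) = 331.1
  D: 0 + 1(399) = 399
  B: 0 + 1(399) = 399
Total out = 723.9 + 331.1 + 399 + 399 = 1853 mol/min.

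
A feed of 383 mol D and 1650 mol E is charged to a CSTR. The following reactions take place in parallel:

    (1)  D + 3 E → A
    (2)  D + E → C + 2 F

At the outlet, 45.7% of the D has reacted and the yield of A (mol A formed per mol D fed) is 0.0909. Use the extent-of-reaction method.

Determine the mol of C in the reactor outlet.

Yield of A: 1ξ₁ / 383 = 0.0909 → ξ₁ = 34.81 mol.
Conversion of D: 1ξ₁ + 1ξ₂ = 0.457 × 383 = 175 → ξ₂ = 140.2 mol.
Outlet amounts (n = n₀ + Σ ν·ξ):
  D: 383 − 1(34.81) − 1(140.2) = 208
  E: 1650 − 3(34.81) − 1(140.2) = 1405
  A: 0 + 1(34.81) = 34.81
  C: 0 + 1(140.2) = 140.2
  F: 0 + 2(140.2) = 280.4

140 mol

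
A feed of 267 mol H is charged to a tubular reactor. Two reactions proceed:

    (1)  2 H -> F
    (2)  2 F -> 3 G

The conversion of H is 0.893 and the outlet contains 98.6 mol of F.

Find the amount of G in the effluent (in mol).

Conversion of H: H consumed = 2ξ₁ = 0.893 × 267 → ξ₁ = 119.2 mol.
F balance: n_F = 0 + 1ξ₁ − 2ξ₂ = 98.6 → ξ₂ = (1·119.2 − 98.6)/2 = 10.31 mol.
Outlet amounts (n = n₀ + Σ ν·ξ):
  H: 267 − 2(119.2) = 28.57
  F: 0 + 1(119.2) − 2(10.31) = 98.6
  G: 0 + 3(10.31) = 30.92

30.9 mol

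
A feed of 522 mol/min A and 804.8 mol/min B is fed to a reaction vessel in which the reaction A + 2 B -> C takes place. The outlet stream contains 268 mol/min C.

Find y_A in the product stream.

0.321

For C: n = n₀ + 1ξ → 268 = 0 + 1ξ, giving ξ = 268 mol/min.
Outlet amounts (n = n₀ + ν ξ):
  A: 522 − 1(268) = 254
  B: 804.8 − 2(268) = 268.8
  C: 0 + 1(268) = 268
Total out = 790.8 mol/min; y_A = 254 / 790.8 = 0.3212.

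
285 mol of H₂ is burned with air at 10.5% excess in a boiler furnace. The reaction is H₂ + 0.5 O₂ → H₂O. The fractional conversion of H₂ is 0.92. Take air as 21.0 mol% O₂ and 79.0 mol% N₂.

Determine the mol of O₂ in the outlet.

26.4 mol

Stoichiometric O₂ = 0.5 × 285 = 142.5 mol; O₂ fed = 142.5 × 1.105 = 157.5 mol.
N₂ fed = 157.5 × 79/21 = 592.4 mol.
Fuel reacted = 0.92 × 285 → ξ = 262.2 mol.
Outlet (n = n₀ + ν ξ):
  H₂: 285 − 1(262.2) = 22.8
  O₂: 157.5 − 0.5(262.2) = 26.36
  N₂: 592.4 (inert)
  H₂O: 0 + 1(262.2) = 262.2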